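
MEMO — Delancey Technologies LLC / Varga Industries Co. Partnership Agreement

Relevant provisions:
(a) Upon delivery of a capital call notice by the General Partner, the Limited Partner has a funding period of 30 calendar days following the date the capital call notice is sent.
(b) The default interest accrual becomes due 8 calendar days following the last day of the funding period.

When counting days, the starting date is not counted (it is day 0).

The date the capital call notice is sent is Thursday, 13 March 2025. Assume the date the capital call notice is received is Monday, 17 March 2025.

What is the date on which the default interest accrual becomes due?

The last day of the funding period: 30 calendar days after 13 March 2025 is 12 April 2025.
The date on which the default interest accrual becomes due: 8 calendar days after 12 April 2025 is 20 April 2025.

20 April 2025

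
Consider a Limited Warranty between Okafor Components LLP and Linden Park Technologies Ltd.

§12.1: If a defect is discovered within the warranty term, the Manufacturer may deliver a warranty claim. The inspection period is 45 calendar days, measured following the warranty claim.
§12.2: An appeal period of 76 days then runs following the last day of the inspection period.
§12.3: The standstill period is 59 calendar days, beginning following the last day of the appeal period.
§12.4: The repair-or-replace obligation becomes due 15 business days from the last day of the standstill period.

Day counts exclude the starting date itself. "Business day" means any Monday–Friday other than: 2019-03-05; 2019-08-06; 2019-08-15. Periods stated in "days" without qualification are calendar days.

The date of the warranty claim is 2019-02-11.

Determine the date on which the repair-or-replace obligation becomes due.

The last day of the inspection period: 2019-02-11 + 45 days = 2019-03-28.
The last day of the appeal period: 76 calendar days after 2019-03-28 is 2019-06-12.
The last day of the standstill period: 2019-06-12 + 59 days = 2019-08-10.
The date on which the repair-or-replace obligation becomes due: 15 business days after Saturday, 2019-08-10, skipping weekends and the listed holiday on Aug 15 — Aug 12, Aug 13, Aug 14, Aug 16, …, Aug 29, Aug 30, Sep 2 — lands on Monday, 2019-09-02.

2019-09-02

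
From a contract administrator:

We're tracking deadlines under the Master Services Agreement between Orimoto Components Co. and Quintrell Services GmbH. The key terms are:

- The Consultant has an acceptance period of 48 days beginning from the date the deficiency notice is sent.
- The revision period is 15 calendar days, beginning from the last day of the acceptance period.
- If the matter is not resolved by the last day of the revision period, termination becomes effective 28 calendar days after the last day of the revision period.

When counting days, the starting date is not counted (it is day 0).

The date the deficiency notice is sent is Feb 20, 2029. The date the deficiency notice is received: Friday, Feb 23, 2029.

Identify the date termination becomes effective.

May 22, 2029

The last day of the acceptance period: 48 calendar days after Feb 20, 2029 is Apr 9, 2029.
The last day of the revision period: 15 calendar days after Apr 9, 2029 is Apr 24, 2029.
The date termination becomes effective: Apr 24, 2029 + 28 days = May 22, 2029.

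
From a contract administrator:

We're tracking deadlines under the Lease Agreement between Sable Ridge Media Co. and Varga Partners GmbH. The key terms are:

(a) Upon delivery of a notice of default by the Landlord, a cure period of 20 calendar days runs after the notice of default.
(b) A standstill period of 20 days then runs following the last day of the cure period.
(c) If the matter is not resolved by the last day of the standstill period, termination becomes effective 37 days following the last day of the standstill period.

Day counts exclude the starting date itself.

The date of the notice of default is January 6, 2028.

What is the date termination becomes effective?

March 23, 2028

The last day of the cure period: January 6, 2028 + 20 days = January 26, 2028.
The last day of the standstill period: 20 calendar days after January 26, 2028 is February 15, 2028.
The date termination becomes effective: February 15, 2028 + 37 days = March 23, 2028.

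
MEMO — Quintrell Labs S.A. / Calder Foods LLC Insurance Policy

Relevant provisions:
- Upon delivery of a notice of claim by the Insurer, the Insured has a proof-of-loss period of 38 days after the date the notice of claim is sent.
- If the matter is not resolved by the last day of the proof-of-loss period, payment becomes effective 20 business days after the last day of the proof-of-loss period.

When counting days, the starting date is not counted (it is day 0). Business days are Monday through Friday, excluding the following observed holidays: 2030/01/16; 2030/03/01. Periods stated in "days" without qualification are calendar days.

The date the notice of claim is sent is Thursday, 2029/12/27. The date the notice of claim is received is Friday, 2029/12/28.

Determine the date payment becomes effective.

2030/03/04

The last day of the proof-of-loss period: 2029/12/27 + 38 days = 2030/02/03.
From Sunday, 2030/02/03, 20 business days (Feb 4, Feb 5, Feb 6, Feb 7, …, Feb 27, Feb 28, Mar 4, skipping weekends and the listed holiday on Mar 1) brings us to Monday, 2030/03/04, which is the date payment becomes effective.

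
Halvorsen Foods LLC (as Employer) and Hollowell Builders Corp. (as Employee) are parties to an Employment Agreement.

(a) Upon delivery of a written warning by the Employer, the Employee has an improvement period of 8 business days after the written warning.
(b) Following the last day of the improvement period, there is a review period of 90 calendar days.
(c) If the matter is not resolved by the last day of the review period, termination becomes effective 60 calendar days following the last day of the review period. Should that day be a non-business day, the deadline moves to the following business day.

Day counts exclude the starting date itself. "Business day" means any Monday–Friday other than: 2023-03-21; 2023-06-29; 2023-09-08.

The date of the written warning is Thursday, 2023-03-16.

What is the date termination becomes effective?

2023-08-28

The last day of the improvement period: 8 business days after Thursday, 2023-03-16, skipping weekends and the listed holiday on Mar 21 — Mar 17, Mar 20, Mar 22, Mar 23, Mar 24, Mar 27, Mar 28, Mar 29 — lands on Wednesday, 2023-03-29.
The last day of the review period: 2023-03-29 + 90 days = 2023-06-27.
The date termination becomes effective: 2023-06-27 + 60 days = 2023-08-26. That falls on a Saturday, so it rolls to the next business day, Monday, 2023-08-28.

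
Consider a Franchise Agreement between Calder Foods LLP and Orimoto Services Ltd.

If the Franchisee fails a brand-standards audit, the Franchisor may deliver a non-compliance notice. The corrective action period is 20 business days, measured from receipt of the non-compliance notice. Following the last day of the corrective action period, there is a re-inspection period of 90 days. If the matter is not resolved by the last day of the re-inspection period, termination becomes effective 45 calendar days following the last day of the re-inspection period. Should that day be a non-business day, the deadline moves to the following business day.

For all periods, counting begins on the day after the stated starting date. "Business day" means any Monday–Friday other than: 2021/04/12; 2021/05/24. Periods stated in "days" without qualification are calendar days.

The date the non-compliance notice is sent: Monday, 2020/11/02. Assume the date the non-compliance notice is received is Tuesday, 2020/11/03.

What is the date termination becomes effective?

2021/04/15

From Tuesday, 2020/11/03, 20 business days (Nov 4, Nov 5, Nov 6, Nov 9, …, Nov 27, Nov 30, Dec 1, skipping weekends) brings us to Tuesday, 2020/12/01, which is the last day of the corrective action period.
The last day of the re-inspection period: 2020/12/01 + 90 days = 2021/03/01.
The date termination becomes effective: 45 calendar days after 2021/03/01 is 2021/04/15. 2021/04/15 is a Thursday and is not a listed holiday, so no roll-forward applies.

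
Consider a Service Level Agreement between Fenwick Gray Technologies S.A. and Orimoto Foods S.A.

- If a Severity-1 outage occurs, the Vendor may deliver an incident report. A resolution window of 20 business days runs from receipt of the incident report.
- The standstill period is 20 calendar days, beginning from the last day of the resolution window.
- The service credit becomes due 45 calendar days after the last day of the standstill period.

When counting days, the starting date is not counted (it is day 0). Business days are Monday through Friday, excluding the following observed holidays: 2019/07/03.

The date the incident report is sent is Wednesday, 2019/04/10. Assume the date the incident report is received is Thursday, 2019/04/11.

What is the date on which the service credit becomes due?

The last day of the resolution window: 20 business days after Thursday, 2019/04/11, skipping weekends — Apr 12, Apr 15, Apr 16, Apr 17, …, May 7, May 8, May 9 — lands on Thursday, 2019/05/09.
The last day of the standstill period: 2019/05/09 + 20 days = 2019/05/29.
The date on which the service credit becomes due: 45 calendar days after 2019/05/29 is 2019/07/13.

2019/07/13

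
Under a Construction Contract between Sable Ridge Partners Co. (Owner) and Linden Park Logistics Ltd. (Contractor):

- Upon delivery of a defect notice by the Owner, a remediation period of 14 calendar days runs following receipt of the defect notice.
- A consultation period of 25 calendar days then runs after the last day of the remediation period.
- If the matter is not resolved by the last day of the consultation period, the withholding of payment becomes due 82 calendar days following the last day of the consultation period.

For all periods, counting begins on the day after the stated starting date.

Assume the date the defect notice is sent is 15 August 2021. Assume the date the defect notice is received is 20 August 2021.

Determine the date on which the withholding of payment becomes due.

The last day of the remediation period: 20 August 2021 + 14 days = 3 September 2021.
The last day of the consultation period: 25 calendar days after 3 September 2021 is 28 September 2021.
Adding 82 calendar days to 28 September 2021 gives 19 December 2021, which is the date on which the withholding of payment becomes due.

19 December 2021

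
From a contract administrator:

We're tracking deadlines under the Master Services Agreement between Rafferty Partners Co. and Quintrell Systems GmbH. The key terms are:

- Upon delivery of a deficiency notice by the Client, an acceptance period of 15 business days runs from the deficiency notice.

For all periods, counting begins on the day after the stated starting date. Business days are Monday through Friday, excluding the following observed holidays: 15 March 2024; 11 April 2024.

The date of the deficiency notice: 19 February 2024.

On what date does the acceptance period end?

11 March 2024

The last day of the acceptance period: counting 15 business days from Monday, 19 February 2024 (Feb 20, Feb 21, Feb 22, Feb 23, …, Mar 7, Mar 8, Mar 11, skipping weekends) reaches Monday, 11 March 2024.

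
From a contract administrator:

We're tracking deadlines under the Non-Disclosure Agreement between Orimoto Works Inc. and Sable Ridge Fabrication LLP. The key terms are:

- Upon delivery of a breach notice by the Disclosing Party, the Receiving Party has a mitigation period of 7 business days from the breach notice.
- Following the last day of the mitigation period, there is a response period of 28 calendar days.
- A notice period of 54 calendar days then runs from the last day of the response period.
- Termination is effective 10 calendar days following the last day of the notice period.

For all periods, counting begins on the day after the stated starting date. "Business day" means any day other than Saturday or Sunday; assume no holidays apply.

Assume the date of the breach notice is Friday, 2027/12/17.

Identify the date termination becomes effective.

From Friday, 2027/12/17, 7 business days (Dec 20, Dec 21, Dec 22, Dec 23, Dec 24, Dec 27, Dec 28, skipping weekends) brings us to Tuesday, 2027/12/28, which is the last day of the mitigation period.
Adding 28 calendar days to 2027/12/28 gives 2028/01/25, which is the last day of the response period.
The last day of the notice period: 2028/01/25 + 54 days = 2028/03/19.
The date termination becomes effective: 2028/03/19 + 10 days = 2028/03/29.

2028/03/29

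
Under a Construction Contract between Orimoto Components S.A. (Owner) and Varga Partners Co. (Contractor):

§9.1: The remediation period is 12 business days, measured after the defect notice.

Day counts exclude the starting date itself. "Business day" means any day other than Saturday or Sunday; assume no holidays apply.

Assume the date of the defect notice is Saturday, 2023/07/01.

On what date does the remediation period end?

2023/07/18

The last day of the remediation period: counting 12 business days from Saturday, 2023/07/01 (Jul 3, Jul 4, Jul 5, Jul 6, …, Jul 14, Jul 17, Jul 18, skipping weekends) reaches Tuesday, 2023/07/18.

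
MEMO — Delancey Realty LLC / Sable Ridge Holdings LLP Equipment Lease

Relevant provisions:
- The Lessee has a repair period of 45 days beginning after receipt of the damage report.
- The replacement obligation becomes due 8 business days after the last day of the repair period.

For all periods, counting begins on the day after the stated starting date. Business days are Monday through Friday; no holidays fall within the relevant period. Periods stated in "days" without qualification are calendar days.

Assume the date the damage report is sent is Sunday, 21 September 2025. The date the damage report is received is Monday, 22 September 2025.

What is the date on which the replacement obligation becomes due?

Adding 45 calendar days to 22 September 2025 gives 6 November 2025, which is the last day of the repair period.
The date on which the replacement obligation becomes due: 8 business days after Thursday, 6 November 2025, skipping weekends — Nov 7, Nov 10, Nov 11, Nov 12, Nov 13, Nov 14, Nov 17, Nov 18 — lands on Tuesday, 18 November 2025.

18 November 2025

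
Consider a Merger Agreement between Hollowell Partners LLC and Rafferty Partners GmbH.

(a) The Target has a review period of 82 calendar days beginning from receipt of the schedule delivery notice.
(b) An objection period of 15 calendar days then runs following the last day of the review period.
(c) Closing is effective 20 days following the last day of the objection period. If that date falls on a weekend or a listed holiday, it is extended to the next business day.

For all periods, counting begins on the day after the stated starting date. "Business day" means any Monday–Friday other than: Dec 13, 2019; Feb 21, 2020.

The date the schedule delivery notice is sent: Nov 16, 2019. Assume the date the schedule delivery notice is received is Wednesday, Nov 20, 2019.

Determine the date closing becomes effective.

Mar 16, 2020

The last day of the review period: Nov 20, 2019 + 82 days = Feb 10, 2020.
Adding 15 calendar days to Feb 10, 2020 gives Feb 25, 2020, which is the last day of the objection period.
The date closing becomes effective: 20 calendar days after Feb 25, 2020 is Mar 16, 2020. Mar 16, 2020 is a Monday and is not a listed holiday, so no roll-forward applies.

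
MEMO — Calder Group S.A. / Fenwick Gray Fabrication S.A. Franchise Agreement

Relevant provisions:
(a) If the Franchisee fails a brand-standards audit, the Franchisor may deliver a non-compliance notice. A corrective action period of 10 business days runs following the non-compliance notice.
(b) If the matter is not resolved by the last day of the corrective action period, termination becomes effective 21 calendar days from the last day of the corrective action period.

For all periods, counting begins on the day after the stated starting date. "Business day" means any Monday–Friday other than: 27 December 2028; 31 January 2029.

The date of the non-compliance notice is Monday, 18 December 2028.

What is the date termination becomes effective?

23 January 2029

The last day of the corrective action period: counting 10 business days from Monday, 18 December 2028 (Dec 19, Dec 20, Dec 21, Dec 22, Dec 25, Dec 26, Dec 28, Dec 29, Jan 1, Jan 2, skipping weekends and the listed holiday on Dec 27) reaches Tuesday, 2 January 2029.
The date termination becomes effective: 21 calendar days after 2 January 2029 is 23 January 2029.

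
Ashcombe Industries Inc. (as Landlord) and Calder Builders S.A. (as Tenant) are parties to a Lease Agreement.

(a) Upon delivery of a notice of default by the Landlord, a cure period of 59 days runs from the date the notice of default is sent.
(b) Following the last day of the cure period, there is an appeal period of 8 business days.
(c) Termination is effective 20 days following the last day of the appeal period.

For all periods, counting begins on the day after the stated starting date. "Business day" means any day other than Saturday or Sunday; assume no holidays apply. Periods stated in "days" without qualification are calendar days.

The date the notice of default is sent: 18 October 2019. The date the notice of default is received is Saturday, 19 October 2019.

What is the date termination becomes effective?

The last day of the cure period: 59 calendar days after 18 October 2019 is 16 December 2019.
The last day of the appeal period: counting 8 business days from Monday, 16 December 2019 (Dec 17, Dec 18, Dec 19, Dec 20, Dec 23, Dec 24, Dec 25, Dec 26, skipping weekends) reaches Thursday, 26 December 2019.
The date termination becomes effective: 20 calendar days after 26 December 2019 is 15 January 2020.

15 January 2020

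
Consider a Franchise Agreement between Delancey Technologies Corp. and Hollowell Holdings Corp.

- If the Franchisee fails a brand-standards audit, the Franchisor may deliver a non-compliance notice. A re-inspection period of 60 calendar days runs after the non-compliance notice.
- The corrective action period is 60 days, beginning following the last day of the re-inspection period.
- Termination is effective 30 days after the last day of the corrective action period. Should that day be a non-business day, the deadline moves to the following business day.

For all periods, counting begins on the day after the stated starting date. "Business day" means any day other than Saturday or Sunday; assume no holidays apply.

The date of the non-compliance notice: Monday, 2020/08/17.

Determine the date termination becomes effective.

Adding 60 calendar days to 2020/08/17 gives 2020/10/16, which is the last day of the re-inspection period.
The last day of the corrective action period: 60 calendar days after 2020/10/16 is 2020/12/15.
The date termination becomes effective: 30 calendar days after 2020/12/15 is 2021/01/14. 2021/01/14 is a Thursday, so no roll-forward applies.

2021/01/14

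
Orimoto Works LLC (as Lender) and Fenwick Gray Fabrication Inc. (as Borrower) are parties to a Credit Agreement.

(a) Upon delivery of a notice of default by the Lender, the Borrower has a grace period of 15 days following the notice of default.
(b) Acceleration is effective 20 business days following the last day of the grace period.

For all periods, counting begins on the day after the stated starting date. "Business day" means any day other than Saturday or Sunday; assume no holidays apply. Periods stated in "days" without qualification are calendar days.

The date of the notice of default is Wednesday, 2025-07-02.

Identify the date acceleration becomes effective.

The last day of the grace period: 2025-07-02 + 15 days = 2025-07-17.
The date acceleration becomes effective: 20 business days after Thursday, 2025-07-17, skipping weekends — Jul 18, Jul 21, Jul 22, Jul 23, …, Aug 12, Aug 13, Aug 14 — lands on Thursday, 2025-08-14.

2025-08-14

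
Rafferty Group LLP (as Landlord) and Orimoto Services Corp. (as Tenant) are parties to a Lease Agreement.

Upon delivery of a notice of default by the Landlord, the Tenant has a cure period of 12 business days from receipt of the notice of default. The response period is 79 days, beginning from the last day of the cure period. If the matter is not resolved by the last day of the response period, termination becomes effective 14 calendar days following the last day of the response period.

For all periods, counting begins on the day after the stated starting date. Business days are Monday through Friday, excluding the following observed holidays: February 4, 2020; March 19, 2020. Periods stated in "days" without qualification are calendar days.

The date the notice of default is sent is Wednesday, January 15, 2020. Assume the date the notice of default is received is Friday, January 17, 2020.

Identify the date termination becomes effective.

From Friday, January 17, 2020, 12 business days (Jan 20, Jan 21, Jan 22, Jan 23, …, Jan 31, Feb 3, Feb 5, skipping weekends and the listed holiday on Feb 4) brings us to Wednesday, February 5, 2020, which is the last day of the cure period.
The last day of the response period: February 5, 2020 + 79 days = April 24, 2020.
The date termination becomes effective: 14 calendar days after April 24, 2020 is May 8, 2020.

May 8, 2020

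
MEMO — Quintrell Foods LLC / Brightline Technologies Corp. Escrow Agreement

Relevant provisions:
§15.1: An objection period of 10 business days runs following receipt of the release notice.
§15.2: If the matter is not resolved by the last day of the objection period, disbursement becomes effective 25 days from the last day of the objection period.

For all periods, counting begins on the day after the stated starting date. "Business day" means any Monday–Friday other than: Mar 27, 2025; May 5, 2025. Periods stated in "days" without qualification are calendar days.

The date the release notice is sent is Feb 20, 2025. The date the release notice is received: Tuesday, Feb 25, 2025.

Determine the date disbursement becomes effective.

The last day of the objection period: counting 10 business days from Tuesday, Feb 25, 2025 (Feb 26, Feb 27, Feb 28, Mar 3, Mar 4, Mar 5, Mar 6, Mar 7, Mar 10, Mar 11, skipping weekends) reaches Tuesday, Mar 11, 2025.
The date disbursement becomes effective: 25 calendar days after Mar 11, 2025 is Apr 5, 2025.

Apr 5, 2025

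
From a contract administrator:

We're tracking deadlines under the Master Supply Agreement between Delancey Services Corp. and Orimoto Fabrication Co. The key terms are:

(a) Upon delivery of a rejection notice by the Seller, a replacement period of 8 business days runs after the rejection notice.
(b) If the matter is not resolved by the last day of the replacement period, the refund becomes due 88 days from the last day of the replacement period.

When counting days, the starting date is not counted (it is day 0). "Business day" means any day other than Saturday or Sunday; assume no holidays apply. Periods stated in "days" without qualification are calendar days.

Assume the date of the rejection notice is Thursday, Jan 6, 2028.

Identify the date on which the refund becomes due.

Apr 15, 2028

The last day of the replacement period: counting 8 business days from Thursday, Jan 6, 2028 (Jan 7, Jan 10, Jan 11, Jan 12, Jan 13, Jan 14, Jan 17, Jan 18, skipping weekends) reaches Tuesday, Jan 18, 2028.
Adding 88 calendar days to Jan 18, 2028 gives Apr 15, 2028, which is the date on which the refund becomes due.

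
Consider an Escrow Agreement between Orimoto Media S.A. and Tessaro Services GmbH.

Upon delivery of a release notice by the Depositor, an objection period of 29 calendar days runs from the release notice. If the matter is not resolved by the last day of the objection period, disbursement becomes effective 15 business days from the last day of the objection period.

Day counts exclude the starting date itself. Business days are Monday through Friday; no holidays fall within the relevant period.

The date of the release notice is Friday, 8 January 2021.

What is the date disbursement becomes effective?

26 February 2021

The last day of the objection period: 29 calendar days after 8 January 2021 is 6 February 2021.
From Saturday, 6 February 2021, 15 business days (Feb 8, Feb 9, Feb 10, Feb 11, …, Feb 24, Feb 25, Feb 26, skipping weekends) brings us to Friday, 26 February 2021, which is the date disbursement becomes effective.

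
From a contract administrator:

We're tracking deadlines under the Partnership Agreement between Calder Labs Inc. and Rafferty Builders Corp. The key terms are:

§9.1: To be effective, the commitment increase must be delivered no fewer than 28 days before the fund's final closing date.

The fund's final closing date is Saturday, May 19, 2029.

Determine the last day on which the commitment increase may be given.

May 19, 2029 minus 28 days is Apr 21, 2029.

Apr 21, 2029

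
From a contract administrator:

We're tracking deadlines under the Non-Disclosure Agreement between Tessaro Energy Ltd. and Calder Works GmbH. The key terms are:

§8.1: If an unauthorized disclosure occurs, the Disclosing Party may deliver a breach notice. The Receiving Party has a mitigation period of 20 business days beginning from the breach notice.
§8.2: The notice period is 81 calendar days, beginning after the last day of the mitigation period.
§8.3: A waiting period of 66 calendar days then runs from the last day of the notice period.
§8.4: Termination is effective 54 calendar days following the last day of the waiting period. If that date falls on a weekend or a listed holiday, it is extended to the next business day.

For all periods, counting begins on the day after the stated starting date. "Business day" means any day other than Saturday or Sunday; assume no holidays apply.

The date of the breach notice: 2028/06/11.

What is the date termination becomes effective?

The last day of the mitigation period: 20 business days after Sunday, 2028/06/11, skipping weekends — Jun 12, Jun 13, Jun 14, Jun 15, …, Jul 5, Jul 6, Jul 7 — lands on Friday, 2028/07/07.
The last day of the notice period: 81 calendar days after 2028/07/07 is 2028/09/26.
The last day of the waiting period: 66 calendar days after 2028/09/26 is 2028/12/01.
Adding 54 calendar days to 2028/12/01 gives 2029/01/24, which is the date termination becomes effective. 2029/01/24 is a Wednesday, so no roll-forward applies.

2029/01/24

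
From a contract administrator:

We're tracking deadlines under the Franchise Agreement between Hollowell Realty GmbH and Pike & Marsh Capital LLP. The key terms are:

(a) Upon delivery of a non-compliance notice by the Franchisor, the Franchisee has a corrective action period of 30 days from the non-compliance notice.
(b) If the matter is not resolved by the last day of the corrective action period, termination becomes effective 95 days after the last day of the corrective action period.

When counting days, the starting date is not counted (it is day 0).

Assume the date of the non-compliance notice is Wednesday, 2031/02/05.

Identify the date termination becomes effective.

2031/06/10

Adding 30 calendar days to 2031/02/05 gives 2031/03/07, which is the last day of the corrective action period.
The date termination becomes effective: 2031/03/07 + 95 days = 2031/06/10.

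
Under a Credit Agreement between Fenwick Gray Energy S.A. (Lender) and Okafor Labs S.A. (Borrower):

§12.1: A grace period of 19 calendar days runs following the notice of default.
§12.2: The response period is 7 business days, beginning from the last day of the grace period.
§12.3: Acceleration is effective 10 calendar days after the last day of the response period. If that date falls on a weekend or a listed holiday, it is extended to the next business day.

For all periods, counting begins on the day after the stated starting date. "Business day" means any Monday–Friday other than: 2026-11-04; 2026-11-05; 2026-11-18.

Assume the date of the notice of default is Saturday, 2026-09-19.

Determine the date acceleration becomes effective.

The last day of the grace period: 19 calendar days after 2026-09-19 is 2026-10-08.
The last day of the response period: counting 7 business days from Thursday, 2026-10-08 (Oct 9, Oct 12, Oct 13, Oct 14, Oct 15, Oct 16, Oct 19, skipping weekends) reaches Monday, 2026-10-19.
The date acceleration becomes effective: 2026-10-19 + 10 days = 2026-10-29. 2026-10-29 is a Thursday and is not a listed holiday, so no roll-forward applies.

2026-10-29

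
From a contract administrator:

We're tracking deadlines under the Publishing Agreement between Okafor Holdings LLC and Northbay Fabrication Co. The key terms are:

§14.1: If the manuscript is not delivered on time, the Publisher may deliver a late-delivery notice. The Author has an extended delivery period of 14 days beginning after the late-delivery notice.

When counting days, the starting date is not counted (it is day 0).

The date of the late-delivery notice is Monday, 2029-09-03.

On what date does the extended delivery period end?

2029-09-17

Adding 14 calendar days to 2029-09-03 gives 2029-09-17, which is the last day of the extended delivery period.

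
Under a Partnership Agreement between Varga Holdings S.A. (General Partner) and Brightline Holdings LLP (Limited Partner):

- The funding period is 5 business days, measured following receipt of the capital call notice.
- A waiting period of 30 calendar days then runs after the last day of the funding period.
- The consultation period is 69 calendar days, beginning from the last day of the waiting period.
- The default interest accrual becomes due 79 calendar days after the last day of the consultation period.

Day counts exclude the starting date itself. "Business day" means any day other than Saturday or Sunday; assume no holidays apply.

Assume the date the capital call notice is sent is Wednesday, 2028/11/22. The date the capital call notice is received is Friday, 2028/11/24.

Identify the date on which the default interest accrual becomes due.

The last day of the funding period: 5 business days after Friday, 2028/11/24, skipping weekends — Nov 27, Nov 28, Nov 29, Nov 30, Dec 1 — lands on Friday, 2028/12/01.
The last day of the waiting period: 2028/12/01 + 30 days = 2028/12/31.
The last day of the consultation period: 69 calendar days after 2028/12/31 is 2029/03/10.
The date on which the default interest accrual becomes due: 79 calendar days after 2029/03/10 is 2029/05/28.

2029/05/28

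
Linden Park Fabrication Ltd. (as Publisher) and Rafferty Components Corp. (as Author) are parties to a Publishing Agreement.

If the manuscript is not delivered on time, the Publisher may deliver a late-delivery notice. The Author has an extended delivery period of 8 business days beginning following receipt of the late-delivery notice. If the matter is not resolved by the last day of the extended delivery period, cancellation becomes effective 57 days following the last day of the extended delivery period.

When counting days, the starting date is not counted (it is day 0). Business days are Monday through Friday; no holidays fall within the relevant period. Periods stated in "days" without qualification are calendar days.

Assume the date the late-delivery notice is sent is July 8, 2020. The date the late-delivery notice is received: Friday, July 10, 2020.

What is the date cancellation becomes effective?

September 17, 2020

From Friday, July 10, 2020, 8 business days (Jul 13, Jul 14, Jul 15, Jul 16, Jul 17, Jul 20, Jul 21, Jul 22, skipping weekends) brings us to Wednesday, July 22, 2020, which is the last day of the extended delivery period.
The date cancellation becomes effective: July 22, 2020 + 57 days = September 17, 2020.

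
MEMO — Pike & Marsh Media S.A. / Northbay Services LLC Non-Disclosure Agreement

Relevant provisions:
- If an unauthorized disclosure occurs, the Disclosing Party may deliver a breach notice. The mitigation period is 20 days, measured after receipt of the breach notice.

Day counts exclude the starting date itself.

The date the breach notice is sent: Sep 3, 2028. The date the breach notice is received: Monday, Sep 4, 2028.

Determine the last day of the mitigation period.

Adding 20 calendar days to Sep 4, 2028 gives Sep 24, 2028, which is the last day of the mitigation period.

Sep 24, 2028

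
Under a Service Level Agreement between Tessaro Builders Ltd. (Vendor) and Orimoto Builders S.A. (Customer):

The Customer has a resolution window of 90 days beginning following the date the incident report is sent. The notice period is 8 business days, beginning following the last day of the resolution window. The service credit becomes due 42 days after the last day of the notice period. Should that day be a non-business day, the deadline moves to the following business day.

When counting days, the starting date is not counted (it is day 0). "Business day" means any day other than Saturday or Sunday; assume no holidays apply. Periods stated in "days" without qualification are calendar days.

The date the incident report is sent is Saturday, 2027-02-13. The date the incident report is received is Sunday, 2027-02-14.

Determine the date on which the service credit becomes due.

The last day of the resolution window: 2027-02-13 + 90 days = 2027-05-14.
The last day of the notice period: 8 business days after Friday, 2027-05-14, skipping weekends — May 17, May 18, May 19, May 20, May 21, May 24, May 25, May 26 — lands on Wednesday, 2027-05-26.
The date on which the service credit becomes due: 2027-05-26 + 42 days = 2027-07-07. 2027-07-07 is a Wednesday, so no roll-forward applies.

2027-07-07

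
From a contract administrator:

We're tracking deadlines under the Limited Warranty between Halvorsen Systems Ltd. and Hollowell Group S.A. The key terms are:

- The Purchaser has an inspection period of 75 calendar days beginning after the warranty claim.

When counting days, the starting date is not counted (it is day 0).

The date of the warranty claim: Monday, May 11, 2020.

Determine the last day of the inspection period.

The last day of the inspection period: May 11, 2020 + 75 days = July 25, 2020.

July 25, 2020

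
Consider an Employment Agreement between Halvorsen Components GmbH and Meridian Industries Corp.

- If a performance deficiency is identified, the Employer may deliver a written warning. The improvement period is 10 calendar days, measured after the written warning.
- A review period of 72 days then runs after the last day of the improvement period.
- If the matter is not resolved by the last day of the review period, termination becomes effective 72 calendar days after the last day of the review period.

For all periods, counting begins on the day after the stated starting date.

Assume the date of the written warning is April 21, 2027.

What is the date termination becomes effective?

The last day of the improvement period: April 21, 2027 + 10 days = May 1, 2027.
The last day of the review period: May 1, 2027 + 72 days = July 12, 2027.
The date termination becomes effective: July 12, 2027 + 72 days = September 22, 2027.

September 22, 2027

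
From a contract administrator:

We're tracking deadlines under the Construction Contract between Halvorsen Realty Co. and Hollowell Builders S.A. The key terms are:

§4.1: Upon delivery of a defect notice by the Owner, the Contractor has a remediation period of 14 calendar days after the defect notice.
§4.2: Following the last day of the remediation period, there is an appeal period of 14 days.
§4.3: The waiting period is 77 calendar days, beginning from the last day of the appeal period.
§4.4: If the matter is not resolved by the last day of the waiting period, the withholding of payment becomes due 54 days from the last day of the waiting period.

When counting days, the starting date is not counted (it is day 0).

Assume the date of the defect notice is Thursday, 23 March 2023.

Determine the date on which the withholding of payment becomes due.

29 August 2023

The last day of the remediation period: 23 March 2023 + 14 days = 6 April 2023.
The last day of the appeal period: 14 calendar days after 6 April 2023 is 20 April 2023.
The last day of the waiting period: 20 April 2023 + 77 days = 6 July 2023.
The date on which the withholding of payment becomes due: 54 calendar days after 6 July 2023 is 29 August 2023.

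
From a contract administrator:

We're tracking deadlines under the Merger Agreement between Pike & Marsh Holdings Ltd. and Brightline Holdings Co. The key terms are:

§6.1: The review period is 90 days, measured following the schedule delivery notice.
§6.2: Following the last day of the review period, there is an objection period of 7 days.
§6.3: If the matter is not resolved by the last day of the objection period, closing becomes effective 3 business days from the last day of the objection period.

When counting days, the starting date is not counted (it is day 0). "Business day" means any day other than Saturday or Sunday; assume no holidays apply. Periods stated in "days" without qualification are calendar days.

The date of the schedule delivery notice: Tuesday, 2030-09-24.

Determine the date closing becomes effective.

2031-01-02

The last day of the review period: 2030-09-24 + 90 days = 2030-12-23.
Adding 7 calendar days to 2030-12-23 gives 2030-12-30, which is the last day of the objection period.
The date closing becomes effective: 3 business days after Monday, 2030-12-30, skipping weekends — Dec 31, Jan 1, Jan 2 — lands on Thursday, 2031-01-02.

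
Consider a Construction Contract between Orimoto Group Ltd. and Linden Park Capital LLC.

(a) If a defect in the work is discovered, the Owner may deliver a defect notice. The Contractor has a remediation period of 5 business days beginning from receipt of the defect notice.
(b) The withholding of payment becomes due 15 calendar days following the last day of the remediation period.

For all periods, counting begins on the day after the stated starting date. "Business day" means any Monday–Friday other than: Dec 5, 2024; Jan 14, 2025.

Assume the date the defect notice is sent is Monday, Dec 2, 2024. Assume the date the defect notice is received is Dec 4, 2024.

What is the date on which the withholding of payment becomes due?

From Wednesday, Dec 4, 2024, 5 business days (Dec 6, Dec 9, Dec 10, Dec 11, Dec 12, skipping weekends and the listed holiday on Dec 5) brings us to Thursday, Dec 12, 2024, which is the last day of the remediation period.
Adding 15 calendar days to Dec 12, 2024 gives Dec 27, 2024, which is the date on which the withholding of payment becomes due.

Dec 27, 2024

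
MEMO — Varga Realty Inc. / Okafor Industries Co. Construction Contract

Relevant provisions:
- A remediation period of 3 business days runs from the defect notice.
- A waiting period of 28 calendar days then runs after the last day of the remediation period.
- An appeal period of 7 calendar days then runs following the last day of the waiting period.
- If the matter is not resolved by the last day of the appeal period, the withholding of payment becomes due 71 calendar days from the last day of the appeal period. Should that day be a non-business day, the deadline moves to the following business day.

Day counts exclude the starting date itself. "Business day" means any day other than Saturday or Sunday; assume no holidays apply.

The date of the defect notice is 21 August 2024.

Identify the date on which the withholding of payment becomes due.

10 December 2024

From Wednesday, 21 August 2024, 3 business days (Aug 22, Aug 23, Aug 26, skipping weekends) brings us to Monday, 26 August 2024, which is the last day of the remediation period.
The last day of the waiting period: 26 August 2024 + 28 days = 23 September 2024.
The last day of the appeal period: 23 September 2024 + 7 days = 30 September 2024.
Adding 71 calendar days to 30 September 2024 gives 10 December 2024, which is the date on which the withholding of payment becomes due. 10 December 2024 is a Tuesday, so no roll-forward applies.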